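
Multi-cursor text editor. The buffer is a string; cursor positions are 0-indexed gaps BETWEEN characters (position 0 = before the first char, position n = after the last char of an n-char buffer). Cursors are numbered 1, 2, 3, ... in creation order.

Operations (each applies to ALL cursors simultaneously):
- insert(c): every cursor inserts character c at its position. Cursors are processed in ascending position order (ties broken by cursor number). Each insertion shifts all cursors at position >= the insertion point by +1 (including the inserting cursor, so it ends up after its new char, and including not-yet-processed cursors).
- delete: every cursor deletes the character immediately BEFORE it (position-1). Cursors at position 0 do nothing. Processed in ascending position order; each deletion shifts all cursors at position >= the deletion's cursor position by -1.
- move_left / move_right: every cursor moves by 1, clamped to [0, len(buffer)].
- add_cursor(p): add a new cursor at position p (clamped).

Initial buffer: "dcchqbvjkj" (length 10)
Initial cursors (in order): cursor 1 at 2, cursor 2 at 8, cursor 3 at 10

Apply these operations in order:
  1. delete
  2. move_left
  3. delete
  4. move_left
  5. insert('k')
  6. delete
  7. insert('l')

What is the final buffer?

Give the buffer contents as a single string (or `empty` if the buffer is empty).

After op 1 (delete): buffer="dchqbvk" (len 7), cursors c1@1 c2@6 c3@7, authorship .......
After op 2 (move_left): buffer="dchqbvk" (len 7), cursors c1@0 c2@5 c3@6, authorship .......
After op 3 (delete): buffer="dchqk" (len 5), cursors c1@0 c2@4 c3@4, authorship .....
After op 4 (move_left): buffer="dchqk" (len 5), cursors c1@0 c2@3 c3@3, authorship .....
After op 5 (insert('k')): buffer="kdchkkqk" (len 8), cursors c1@1 c2@6 c3@6, authorship 1...23..
After op 6 (delete): buffer="dchqk" (len 5), cursors c1@0 c2@3 c3@3, authorship .....
After op 7 (insert('l')): buffer="ldchllqk" (len 8), cursors c1@1 c2@6 c3@6, authorship 1...23..

Answer: ldchllqk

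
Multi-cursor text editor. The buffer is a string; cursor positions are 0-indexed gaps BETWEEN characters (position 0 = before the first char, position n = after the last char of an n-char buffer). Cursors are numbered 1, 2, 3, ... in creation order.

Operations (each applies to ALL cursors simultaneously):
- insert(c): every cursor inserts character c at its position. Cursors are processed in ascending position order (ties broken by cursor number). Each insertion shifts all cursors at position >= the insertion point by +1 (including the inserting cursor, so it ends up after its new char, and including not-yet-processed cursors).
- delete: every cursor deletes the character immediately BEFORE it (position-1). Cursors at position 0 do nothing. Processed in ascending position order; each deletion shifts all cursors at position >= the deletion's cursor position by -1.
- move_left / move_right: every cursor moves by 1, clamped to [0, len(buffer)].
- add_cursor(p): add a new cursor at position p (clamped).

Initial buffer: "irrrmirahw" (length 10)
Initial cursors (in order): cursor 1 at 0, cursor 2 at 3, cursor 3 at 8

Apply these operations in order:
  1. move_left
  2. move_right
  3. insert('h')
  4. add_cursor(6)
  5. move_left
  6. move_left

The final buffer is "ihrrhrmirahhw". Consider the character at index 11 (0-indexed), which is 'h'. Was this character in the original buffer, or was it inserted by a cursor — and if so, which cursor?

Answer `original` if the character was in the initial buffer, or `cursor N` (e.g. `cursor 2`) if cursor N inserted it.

After op 1 (move_left): buffer="irrrmirahw" (len 10), cursors c1@0 c2@2 c3@7, authorship ..........
After op 2 (move_right): buffer="irrrmirahw" (len 10), cursors c1@1 c2@3 c3@8, authorship ..........
After op 3 (insert('h')): buffer="ihrrhrmirahhw" (len 13), cursors c1@2 c2@5 c3@11, authorship .1..2.....3..
After op 4 (add_cursor(6)): buffer="ihrrhrmirahhw" (len 13), cursors c1@2 c2@5 c4@6 c3@11, authorship .1..2.....3..
After op 5 (move_left): buffer="ihrrhrmirahhw" (len 13), cursors c1@1 c2@4 c4@5 c3@10, authorship .1..2.....3..
After op 6 (move_left): buffer="ihrrhrmirahhw" (len 13), cursors c1@0 c2@3 c4@4 c3@9, authorship .1..2.....3..
Authorship (.=original, N=cursor N): . 1 . . 2 . . . . . 3 . .
Index 11: author = original

Answer: original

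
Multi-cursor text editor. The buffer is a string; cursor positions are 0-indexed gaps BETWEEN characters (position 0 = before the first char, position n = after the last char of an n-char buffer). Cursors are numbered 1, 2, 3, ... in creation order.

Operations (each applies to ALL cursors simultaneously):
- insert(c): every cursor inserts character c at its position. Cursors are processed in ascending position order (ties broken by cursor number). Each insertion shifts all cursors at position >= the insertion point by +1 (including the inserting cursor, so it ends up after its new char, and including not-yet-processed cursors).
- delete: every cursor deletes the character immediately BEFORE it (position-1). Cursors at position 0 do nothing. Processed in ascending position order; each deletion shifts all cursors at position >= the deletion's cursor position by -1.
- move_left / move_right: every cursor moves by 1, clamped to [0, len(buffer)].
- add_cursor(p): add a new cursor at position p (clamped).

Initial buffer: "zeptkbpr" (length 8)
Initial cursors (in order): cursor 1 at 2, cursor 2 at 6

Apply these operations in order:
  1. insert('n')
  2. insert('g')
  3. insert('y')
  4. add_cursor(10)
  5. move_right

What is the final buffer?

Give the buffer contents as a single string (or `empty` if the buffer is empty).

Answer: zengyptkbngypr

Derivation:
After op 1 (insert('n')): buffer="zenptkbnpr" (len 10), cursors c1@3 c2@8, authorship ..1....2..
After op 2 (insert('g')): buffer="zengptkbngpr" (len 12), cursors c1@4 c2@10, authorship ..11....22..
After op 3 (insert('y')): buffer="zengyptkbngypr" (len 14), cursors c1@5 c2@12, authorship ..111....222..
After op 4 (add_cursor(10)): buffer="zengyptkbngypr" (len 14), cursors c1@5 c3@10 c2@12, authorship ..111....222..
After op 5 (move_right): buffer="zengyptkbngypr" (len 14), cursors c1@6 c3@11 c2@13, authorship ..111....222..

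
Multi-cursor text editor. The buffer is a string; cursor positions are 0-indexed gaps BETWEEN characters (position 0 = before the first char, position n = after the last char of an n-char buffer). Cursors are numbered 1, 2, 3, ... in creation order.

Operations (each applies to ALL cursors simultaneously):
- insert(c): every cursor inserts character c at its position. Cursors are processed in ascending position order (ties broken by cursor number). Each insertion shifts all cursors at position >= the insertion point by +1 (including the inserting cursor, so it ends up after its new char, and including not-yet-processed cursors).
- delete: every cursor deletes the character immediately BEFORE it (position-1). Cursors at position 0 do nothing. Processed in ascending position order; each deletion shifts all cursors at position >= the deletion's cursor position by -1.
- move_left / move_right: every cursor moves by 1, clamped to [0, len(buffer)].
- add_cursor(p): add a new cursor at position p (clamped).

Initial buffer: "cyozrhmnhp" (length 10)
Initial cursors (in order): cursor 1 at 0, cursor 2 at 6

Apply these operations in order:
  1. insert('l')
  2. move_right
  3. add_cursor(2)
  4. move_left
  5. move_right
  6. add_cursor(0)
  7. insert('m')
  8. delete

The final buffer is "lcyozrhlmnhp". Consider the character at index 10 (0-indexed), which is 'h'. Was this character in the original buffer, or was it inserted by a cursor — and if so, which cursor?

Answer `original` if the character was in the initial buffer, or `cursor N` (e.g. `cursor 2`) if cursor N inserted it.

After op 1 (insert('l')): buffer="lcyozrhlmnhp" (len 12), cursors c1@1 c2@8, authorship 1......2....
After op 2 (move_right): buffer="lcyozrhlmnhp" (len 12), cursors c1@2 c2@9, authorship 1......2....
After op 3 (add_cursor(2)): buffer="lcyozrhlmnhp" (len 12), cursors c1@2 c3@2 c2@9, authorship 1......2....
After op 4 (move_left): buffer="lcyozrhlmnhp" (len 12), cursors c1@1 c3@1 c2@8, authorship 1......2....
After op 5 (move_right): buffer="lcyozrhlmnhp" (len 12), cursors c1@2 c3@2 c2@9, authorship 1......2....
After op 6 (add_cursor(0)): buffer="lcyozrhlmnhp" (len 12), cursors c4@0 c1@2 c3@2 c2@9, authorship 1......2....
After op 7 (insert('m')): buffer="mlcmmyozrhlmmnhp" (len 16), cursors c4@1 c1@5 c3@5 c2@13, authorship 41.13.....2.2...
After op 8 (delete): buffer="lcyozrhlmnhp" (len 12), cursors c4@0 c1@2 c3@2 c2@9, authorship 1......2....
Authorship (.=original, N=cursor N): 1 . . . . . . 2 . . . .
Index 10: author = original

Answer: original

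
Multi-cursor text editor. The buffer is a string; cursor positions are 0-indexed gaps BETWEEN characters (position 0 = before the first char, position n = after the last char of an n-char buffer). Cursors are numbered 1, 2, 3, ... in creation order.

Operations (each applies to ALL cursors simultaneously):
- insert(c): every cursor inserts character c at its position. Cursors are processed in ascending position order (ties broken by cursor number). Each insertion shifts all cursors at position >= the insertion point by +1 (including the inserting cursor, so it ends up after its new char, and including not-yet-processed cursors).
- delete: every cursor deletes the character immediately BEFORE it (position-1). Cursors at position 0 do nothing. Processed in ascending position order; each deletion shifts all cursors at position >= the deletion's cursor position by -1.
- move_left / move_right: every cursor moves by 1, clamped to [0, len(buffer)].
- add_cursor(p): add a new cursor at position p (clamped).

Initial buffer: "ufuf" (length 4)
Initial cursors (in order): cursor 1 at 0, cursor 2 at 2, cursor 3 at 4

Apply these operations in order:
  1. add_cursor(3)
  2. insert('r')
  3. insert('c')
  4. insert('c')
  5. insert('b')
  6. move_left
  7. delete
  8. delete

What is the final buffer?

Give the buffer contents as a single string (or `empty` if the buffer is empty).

Answer: rbufrburbfrb

Derivation:
After op 1 (add_cursor(3)): buffer="ufuf" (len 4), cursors c1@0 c2@2 c4@3 c3@4, authorship ....
After op 2 (insert('r')): buffer="rufrurfr" (len 8), cursors c1@1 c2@4 c4@6 c3@8, authorship 1..2.4.3
After op 3 (insert('c')): buffer="rcufrcurcfrc" (len 12), cursors c1@2 c2@6 c4@9 c3@12, authorship 11..22.44.33
After op 4 (insert('c')): buffer="rccufrccurccfrcc" (len 16), cursors c1@3 c2@8 c4@12 c3@16, authorship 111..222.444.333
After op 5 (insert('b')): buffer="rccbufrccburccbfrccb" (len 20), cursors c1@4 c2@10 c4@15 c3@20, authorship 1111..2222.4444.3333
After op 6 (move_left): buffer="rccbufrccburccbfrccb" (len 20), cursors c1@3 c2@9 c4@14 c3@19, authorship 1111..2222.4444.3333
After op 7 (delete): buffer="rcbufrcburcbfrcb" (len 16), cursors c1@2 c2@7 c4@11 c3@15, authorship 111..222.444.333
After op 8 (delete): buffer="rbufrburbfrb" (len 12), cursors c1@1 c2@5 c4@8 c3@11, authorship 11..22.44.33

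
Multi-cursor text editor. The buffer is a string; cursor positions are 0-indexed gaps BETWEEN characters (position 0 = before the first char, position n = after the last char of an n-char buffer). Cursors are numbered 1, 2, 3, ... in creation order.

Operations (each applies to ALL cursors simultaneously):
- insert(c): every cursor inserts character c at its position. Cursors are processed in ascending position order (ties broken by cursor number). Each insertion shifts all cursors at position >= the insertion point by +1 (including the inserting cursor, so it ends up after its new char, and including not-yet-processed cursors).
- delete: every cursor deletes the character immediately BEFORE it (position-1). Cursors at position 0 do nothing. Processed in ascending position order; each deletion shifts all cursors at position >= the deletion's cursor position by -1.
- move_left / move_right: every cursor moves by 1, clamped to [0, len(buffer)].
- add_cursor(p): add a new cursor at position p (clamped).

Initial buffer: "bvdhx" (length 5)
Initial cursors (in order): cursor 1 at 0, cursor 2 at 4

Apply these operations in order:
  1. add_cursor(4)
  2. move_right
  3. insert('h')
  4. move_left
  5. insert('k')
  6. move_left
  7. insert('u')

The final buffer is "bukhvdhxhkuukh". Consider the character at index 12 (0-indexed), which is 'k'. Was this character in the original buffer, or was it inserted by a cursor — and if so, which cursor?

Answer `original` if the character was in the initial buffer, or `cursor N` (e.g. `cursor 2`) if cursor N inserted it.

Answer: cursor 3

Derivation:
After op 1 (add_cursor(4)): buffer="bvdhx" (len 5), cursors c1@0 c2@4 c3@4, authorship .....
After op 2 (move_right): buffer="bvdhx" (len 5), cursors c1@1 c2@5 c3@5, authorship .....
After op 3 (insert('h')): buffer="bhvdhxhh" (len 8), cursors c1@2 c2@8 c3@8, authorship .1....23
After op 4 (move_left): buffer="bhvdhxhh" (len 8), cursors c1@1 c2@7 c3@7, authorship .1....23
After op 5 (insert('k')): buffer="bkhvdhxhkkh" (len 11), cursors c1@2 c2@10 c3@10, authorship .11....2233
After op 6 (move_left): buffer="bkhvdhxhkkh" (len 11), cursors c1@1 c2@9 c3@9, authorship .11....2233
After op 7 (insert('u')): buffer="bukhvdhxhkuukh" (len 14), cursors c1@2 c2@12 c3@12, authorship .111....222333
Authorship (.=original, N=cursor N): . 1 1 1 . . . . 2 2 2 3 3 3
Index 12: author = 3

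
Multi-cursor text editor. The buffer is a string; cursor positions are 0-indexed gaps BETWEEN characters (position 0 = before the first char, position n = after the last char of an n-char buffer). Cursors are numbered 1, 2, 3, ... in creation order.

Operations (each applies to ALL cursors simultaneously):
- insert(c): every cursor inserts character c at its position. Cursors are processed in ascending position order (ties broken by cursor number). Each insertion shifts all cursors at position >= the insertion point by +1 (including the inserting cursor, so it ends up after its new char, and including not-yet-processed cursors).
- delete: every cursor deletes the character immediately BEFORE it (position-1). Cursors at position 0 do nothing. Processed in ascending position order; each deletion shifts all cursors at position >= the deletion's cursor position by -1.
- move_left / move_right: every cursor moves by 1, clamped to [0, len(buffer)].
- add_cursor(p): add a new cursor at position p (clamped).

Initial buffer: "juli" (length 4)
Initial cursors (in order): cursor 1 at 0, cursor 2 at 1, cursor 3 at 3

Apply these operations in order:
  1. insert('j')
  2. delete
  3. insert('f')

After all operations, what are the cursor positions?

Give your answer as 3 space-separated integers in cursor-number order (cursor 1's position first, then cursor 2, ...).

After op 1 (insert('j')): buffer="jjjulji" (len 7), cursors c1@1 c2@3 c3@6, authorship 1.2..3.
After op 2 (delete): buffer="juli" (len 4), cursors c1@0 c2@1 c3@3, authorship ....
After op 3 (insert('f')): buffer="fjfulfi" (len 7), cursors c1@1 c2@3 c3@6, authorship 1.2..3.

Answer: 1 3 6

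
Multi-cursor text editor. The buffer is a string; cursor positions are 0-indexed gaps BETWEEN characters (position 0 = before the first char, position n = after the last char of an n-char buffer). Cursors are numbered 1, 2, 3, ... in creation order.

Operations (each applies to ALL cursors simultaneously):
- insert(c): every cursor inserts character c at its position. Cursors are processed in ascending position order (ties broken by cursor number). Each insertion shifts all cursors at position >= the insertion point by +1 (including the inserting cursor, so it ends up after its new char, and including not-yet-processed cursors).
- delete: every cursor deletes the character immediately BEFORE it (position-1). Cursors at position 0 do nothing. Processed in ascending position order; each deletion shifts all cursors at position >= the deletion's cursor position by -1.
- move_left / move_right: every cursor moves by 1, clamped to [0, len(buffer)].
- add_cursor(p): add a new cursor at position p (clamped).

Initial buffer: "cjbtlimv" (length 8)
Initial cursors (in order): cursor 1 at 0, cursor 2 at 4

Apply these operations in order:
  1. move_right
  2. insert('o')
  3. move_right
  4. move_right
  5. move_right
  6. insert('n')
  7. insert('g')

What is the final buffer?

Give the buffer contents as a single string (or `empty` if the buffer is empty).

Answer: cojbtngloimvng

Derivation:
After op 1 (move_right): buffer="cjbtlimv" (len 8), cursors c1@1 c2@5, authorship ........
After op 2 (insert('o')): buffer="cojbtloimv" (len 10), cursors c1@2 c2@7, authorship .1....2...
After op 3 (move_right): buffer="cojbtloimv" (len 10), cursors c1@3 c2@8, authorship .1....2...
After op 4 (move_right): buffer="cojbtloimv" (len 10), cursors c1@4 c2@9, authorship .1....2...
After op 5 (move_right): buffer="cojbtloimv" (len 10), cursors c1@5 c2@10, authorship .1....2...
After op 6 (insert('n')): buffer="cojbtnloimvn" (len 12), cursors c1@6 c2@12, authorship .1...1.2...2
After op 7 (insert('g')): buffer="cojbtngloimvng" (len 14), cursors c1@7 c2@14, authorship .1...11.2...22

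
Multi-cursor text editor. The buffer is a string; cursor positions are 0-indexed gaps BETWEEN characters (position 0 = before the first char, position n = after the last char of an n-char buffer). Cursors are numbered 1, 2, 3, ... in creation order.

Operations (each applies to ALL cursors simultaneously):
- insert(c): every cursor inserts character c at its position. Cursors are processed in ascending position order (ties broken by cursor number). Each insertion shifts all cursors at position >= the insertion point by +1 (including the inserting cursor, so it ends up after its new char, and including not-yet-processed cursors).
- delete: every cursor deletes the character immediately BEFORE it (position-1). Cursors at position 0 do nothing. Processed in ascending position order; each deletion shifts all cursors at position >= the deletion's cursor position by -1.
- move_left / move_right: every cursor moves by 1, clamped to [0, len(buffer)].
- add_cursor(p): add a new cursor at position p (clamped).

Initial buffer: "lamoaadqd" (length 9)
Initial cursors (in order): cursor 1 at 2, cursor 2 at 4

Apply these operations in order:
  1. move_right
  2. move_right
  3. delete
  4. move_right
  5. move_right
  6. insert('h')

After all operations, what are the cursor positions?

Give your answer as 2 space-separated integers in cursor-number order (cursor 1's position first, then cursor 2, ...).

After op 1 (move_right): buffer="lamoaadqd" (len 9), cursors c1@3 c2@5, authorship .........
After op 2 (move_right): buffer="lamoaadqd" (len 9), cursors c1@4 c2@6, authorship .........
After op 3 (delete): buffer="lamadqd" (len 7), cursors c1@3 c2@4, authorship .......
After op 4 (move_right): buffer="lamadqd" (len 7), cursors c1@4 c2@5, authorship .......
After op 5 (move_right): buffer="lamadqd" (len 7), cursors c1@5 c2@6, authorship .......
After op 6 (insert('h')): buffer="lamadhqhd" (len 9), cursors c1@6 c2@8, authorship .....1.2.

Answer: 6 8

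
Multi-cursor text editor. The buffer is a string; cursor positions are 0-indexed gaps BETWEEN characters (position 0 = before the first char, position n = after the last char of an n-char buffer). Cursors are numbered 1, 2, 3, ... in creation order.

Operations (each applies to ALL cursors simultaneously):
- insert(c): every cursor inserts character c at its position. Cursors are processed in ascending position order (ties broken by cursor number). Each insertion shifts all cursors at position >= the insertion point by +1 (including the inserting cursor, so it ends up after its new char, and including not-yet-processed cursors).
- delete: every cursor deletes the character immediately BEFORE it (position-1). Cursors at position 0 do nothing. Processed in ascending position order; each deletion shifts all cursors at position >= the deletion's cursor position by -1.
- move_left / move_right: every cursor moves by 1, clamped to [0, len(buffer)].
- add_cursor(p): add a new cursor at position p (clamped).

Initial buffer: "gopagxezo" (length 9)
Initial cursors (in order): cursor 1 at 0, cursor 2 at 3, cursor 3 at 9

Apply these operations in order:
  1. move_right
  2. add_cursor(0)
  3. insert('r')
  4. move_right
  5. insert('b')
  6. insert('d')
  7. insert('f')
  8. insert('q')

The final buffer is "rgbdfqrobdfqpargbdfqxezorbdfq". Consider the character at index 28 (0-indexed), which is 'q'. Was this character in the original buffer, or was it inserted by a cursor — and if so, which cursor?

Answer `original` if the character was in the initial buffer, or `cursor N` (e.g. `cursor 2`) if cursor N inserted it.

Answer: cursor 3

Derivation:
After op 1 (move_right): buffer="gopagxezo" (len 9), cursors c1@1 c2@4 c3@9, authorship .........
After op 2 (add_cursor(0)): buffer="gopagxezo" (len 9), cursors c4@0 c1@1 c2@4 c3@9, authorship .........
After op 3 (insert('r')): buffer="rgropargxezor" (len 13), cursors c4@1 c1@3 c2@7 c3@13, authorship 4.1...2.....3
After op 4 (move_right): buffer="rgropargxezor" (len 13), cursors c4@2 c1@4 c2@8 c3@13, authorship 4.1...2.....3
After op 5 (insert('b')): buffer="rgbrobpargbxezorb" (len 17), cursors c4@3 c1@6 c2@11 c3@17, authorship 4.41.1..2.2....33
After op 6 (insert('d')): buffer="rgbdrobdpargbdxezorbd" (len 21), cursors c4@4 c1@8 c2@14 c3@21, authorship 4.441.11..2.22....333
After op 7 (insert('f')): buffer="rgbdfrobdfpargbdfxezorbdf" (len 25), cursors c4@5 c1@10 c2@17 c3@25, authorship 4.4441.111..2.222....3333
After op 8 (insert('q')): buffer="rgbdfqrobdfqpargbdfqxezorbdfq" (len 29), cursors c4@6 c1@12 c2@20 c3@29, authorship 4.44441.1111..2.2222....33333
Authorship (.=original, N=cursor N): 4 . 4 4 4 4 1 . 1 1 1 1 . . 2 . 2 2 2 2 . . . . 3 3 3 3 3
Index 28: author = 3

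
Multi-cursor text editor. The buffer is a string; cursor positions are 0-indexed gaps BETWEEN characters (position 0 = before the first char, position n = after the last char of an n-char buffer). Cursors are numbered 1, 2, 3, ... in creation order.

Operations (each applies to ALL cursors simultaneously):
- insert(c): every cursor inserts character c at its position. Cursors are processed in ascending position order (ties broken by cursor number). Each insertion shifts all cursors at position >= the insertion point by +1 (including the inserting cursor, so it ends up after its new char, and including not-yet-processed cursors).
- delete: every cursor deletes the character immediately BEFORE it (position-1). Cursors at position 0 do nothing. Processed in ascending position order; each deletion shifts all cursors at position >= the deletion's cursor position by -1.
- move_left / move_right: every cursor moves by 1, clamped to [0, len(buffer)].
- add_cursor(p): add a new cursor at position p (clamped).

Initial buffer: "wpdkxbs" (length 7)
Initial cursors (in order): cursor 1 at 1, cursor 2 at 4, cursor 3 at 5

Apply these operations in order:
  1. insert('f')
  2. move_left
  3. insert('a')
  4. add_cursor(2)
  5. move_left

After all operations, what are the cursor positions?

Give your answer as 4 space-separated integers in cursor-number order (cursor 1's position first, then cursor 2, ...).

After op 1 (insert('f')): buffer="wfpdkfxfbs" (len 10), cursors c1@2 c2@6 c3@8, authorship .1...2.3..
After op 2 (move_left): buffer="wfpdkfxfbs" (len 10), cursors c1@1 c2@5 c3@7, authorship .1...2.3..
After op 3 (insert('a')): buffer="wafpdkafxafbs" (len 13), cursors c1@2 c2@7 c3@10, authorship .11...22.33..
After op 4 (add_cursor(2)): buffer="wafpdkafxafbs" (len 13), cursors c1@2 c4@2 c2@7 c3@10, authorship .11...22.33..
After op 5 (move_left): buffer="wafpdkafxafbs" (len 13), cursors c1@1 c4@1 c2@6 c3@9, authorship .11...22.33..

Answer: 1 6 9 1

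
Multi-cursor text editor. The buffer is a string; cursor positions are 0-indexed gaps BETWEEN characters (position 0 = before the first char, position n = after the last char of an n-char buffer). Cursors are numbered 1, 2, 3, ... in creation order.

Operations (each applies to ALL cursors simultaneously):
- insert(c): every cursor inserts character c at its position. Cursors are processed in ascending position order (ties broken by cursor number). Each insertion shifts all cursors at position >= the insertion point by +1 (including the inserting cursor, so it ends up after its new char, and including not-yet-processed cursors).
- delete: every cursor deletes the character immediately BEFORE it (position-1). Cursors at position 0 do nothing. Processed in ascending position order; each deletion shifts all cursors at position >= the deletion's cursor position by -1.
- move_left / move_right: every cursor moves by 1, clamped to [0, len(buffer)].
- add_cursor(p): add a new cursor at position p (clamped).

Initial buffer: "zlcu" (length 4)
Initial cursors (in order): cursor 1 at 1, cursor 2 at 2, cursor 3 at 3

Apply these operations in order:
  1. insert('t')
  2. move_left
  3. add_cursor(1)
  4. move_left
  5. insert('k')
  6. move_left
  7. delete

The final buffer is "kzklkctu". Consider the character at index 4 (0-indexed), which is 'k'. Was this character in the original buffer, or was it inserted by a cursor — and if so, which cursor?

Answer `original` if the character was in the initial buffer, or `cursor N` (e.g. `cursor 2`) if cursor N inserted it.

After op 1 (insert('t')): buffer="ztltctu" (len 7), cursors c1@2 c2@4 c3@6, authorship .1.2.3.
After op 2 (move_left): buffer="ztltctu" (len 7), cursors c1@1 c2@3 c3@5, authorship .1.2.3.
After op 3 (add_cursor(1)): buffer="ztltctu" (len 7), cursors c1@1 c4@1 c2@3 c3@5, authorship .1.2.3.
After op 4 (move_left): buffer="ztltctu" (len 7), cursors c1@0 c4@0 c2@2 c3@4, authorship .1.2.3.
After op 5 (insert('k')): buffer="kkztkltkctu" (len 11), cursors c1@2 c4@2 c2@5 c3@8, authorship 14.12.23.3.
After op 6 (move_left): buffer="kkztkltkctu" (len 11), cursors c1@1 c4@1 c2@4 c3@7, authorship 14.12.23.3.
After op 7 (delete): buffer="kzklkctu" (len 8), cursors c1@0 c4@0 c2@2 c3@4, authorship 4.2.3.3.
Authorship (.=original, N=cursor N): 4 . 2 . 3 . 3 .
Index 4: author = 3

Answer: cursor 3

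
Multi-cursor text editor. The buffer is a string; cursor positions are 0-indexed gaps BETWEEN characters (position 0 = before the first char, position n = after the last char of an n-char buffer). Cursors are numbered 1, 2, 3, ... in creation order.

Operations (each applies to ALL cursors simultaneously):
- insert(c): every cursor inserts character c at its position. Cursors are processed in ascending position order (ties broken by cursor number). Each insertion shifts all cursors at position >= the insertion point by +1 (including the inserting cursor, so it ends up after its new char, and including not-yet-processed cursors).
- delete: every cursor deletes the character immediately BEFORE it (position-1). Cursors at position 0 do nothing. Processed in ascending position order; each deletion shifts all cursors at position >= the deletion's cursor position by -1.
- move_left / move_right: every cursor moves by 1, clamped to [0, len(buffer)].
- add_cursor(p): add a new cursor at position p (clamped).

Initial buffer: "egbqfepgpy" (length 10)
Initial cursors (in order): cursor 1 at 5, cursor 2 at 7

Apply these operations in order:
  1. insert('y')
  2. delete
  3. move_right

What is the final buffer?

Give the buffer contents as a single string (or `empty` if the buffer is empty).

Answer: egbqfepgpy

Derivation:
After op 1 (insert('y')): buffer="egbqfyepygpy" (len 12), cursors c1@6 c2@9, authorship .....1..2...
After op 2 (delete): buffer="egbqfepgpy" (len 10), cursors c1@5 c2@7, authorship ..........
After op 3 (move_right): buffer="egbqfepgpy" (len 10), cursors c1@6 c2@8, authorship ..........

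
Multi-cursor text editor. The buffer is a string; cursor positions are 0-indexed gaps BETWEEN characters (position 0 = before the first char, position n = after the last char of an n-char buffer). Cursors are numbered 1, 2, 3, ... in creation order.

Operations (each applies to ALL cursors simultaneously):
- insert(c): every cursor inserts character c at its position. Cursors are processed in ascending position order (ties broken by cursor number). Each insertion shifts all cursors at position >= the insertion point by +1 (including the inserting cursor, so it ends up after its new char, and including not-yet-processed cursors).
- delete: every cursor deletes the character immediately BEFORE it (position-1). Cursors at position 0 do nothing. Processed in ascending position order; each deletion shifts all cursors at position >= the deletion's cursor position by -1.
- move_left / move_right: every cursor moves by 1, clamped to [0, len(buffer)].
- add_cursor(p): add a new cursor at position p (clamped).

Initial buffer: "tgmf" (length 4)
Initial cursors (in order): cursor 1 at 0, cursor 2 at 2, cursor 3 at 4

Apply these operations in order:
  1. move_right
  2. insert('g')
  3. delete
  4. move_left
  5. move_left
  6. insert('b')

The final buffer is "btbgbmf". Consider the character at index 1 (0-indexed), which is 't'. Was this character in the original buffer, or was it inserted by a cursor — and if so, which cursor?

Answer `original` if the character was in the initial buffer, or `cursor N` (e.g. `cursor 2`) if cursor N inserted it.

After op 1 (move_right): buffer="tgmf" (len 4), cursors c1@1 c2@3 c3@4, authorship ....
After op 2 (insert('g')): buffer="tggmgfg" (len 7), cursors c1@2 c2@5 c3@7, authorship .1..2.3
After op 3 (delete): buffer="tgmf" (len 4), cursors c1@1 c2@3 c3@4, authorship ....
After op 4 (move_left): buffer="tgmf" (len 4), cursors c1@0 c2@2 c3@3, authorship ....
After op 5 (move_left): buffer="tgmf" (len 4), cursors c1@0 c2@1 c3@2, authorship ....
After op 6 (insert('b')): buffer="btbgbmf" (len 7), cursors c1@1 c2@3 c3@5, authorship 1.2.3..
Authorship (.=original, N=cursor N): 1 . 2 . 3 . .
Index 1: author = original

Answer: original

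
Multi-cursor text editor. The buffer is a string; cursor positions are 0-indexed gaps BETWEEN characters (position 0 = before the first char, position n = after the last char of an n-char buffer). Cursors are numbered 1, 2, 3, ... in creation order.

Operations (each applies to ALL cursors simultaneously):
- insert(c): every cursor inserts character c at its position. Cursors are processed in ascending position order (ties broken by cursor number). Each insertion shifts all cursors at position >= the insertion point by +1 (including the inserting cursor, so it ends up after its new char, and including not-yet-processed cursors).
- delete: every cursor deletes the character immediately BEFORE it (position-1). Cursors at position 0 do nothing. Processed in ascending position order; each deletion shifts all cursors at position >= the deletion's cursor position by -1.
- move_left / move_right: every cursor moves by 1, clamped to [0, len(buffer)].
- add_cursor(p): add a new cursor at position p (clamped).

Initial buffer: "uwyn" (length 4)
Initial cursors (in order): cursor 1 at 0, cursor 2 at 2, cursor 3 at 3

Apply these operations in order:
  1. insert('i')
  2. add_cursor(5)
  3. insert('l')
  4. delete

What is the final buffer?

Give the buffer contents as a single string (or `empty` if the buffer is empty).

After op 1 (insert('i')): buffer="iuwiyin" (len 7), cursors c1@1 c2@4 c3@6, authorship 1..2.3.
After op 2 (add_cursor(5)): buffer="iuwiyin" (len 7), cursors c1@1 c2@4 c4@5 c3@6, authorship 1..2.3.
After op 3 (insert('l')): buffer="iluwilyliln" (len 11), cursors c1@2 c2@6 c4@8 c3@10, authorship 11..22.433.
After op 4 (delete): buffer="iuwiyin" (len 7), cursors c1@1 c2@4 c4@5 c3@6, authorship 1..2.3.

Answer: iuwiyin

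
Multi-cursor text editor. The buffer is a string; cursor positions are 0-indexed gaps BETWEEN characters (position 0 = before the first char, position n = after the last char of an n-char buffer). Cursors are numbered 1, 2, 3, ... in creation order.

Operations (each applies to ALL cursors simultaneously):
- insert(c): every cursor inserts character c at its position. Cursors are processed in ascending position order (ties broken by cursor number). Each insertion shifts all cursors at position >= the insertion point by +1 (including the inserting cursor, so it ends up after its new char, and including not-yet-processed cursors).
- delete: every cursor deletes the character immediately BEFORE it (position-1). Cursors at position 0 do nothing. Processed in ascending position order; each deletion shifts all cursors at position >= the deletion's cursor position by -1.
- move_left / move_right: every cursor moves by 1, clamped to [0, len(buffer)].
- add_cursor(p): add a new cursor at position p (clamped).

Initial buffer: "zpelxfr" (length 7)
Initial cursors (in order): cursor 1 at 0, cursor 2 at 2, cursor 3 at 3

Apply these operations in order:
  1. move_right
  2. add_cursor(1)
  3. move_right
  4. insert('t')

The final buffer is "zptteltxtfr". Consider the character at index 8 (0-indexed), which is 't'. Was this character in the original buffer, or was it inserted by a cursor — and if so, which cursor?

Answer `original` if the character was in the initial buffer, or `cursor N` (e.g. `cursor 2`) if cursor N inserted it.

Answer: cursor 3

Derivation:
After op 1 (move_right): buffer="zpelxfr" (len 7), cursors c1@1 c2@3 c3@4, authorship .......
After op 2 (add_cursor(1)): buffer="zpelxfr" (len 7), cursors c1@1 c4@1 c2@3 c3@4, authorship .......
After op 3 (move_right): buffer="zpelxfr" (len 7), cursors c1@2 c4@2 c2@4 c3@5, authorship .......
After op 4 (insert('t')): buffer="zptteltxtfr" (len 11), cursors c1@4 c4@4 c2@7 c3@9, authorship ..14..2.3..
Authorship (.=original, N=cursor N): . . 1 4 . . 2 . 3 . .
Index 8: author = 3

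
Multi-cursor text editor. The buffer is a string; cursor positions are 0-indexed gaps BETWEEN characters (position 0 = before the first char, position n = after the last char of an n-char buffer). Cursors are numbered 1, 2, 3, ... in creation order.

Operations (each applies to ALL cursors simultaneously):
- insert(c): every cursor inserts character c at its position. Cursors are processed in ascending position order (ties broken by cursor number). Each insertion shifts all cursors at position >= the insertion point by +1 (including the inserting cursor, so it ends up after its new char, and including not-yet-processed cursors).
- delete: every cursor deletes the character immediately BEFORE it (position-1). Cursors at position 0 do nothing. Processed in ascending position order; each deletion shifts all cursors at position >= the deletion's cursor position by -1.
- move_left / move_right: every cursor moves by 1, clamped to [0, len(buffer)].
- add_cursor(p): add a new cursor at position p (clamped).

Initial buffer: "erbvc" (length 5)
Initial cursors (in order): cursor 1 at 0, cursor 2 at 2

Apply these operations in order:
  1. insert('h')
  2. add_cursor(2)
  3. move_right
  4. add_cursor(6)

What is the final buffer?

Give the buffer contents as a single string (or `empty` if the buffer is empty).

Answer: herhbvc

Derivation:
After op 1 (insert('h')): buffer="herhbvc" (len 7), cursors c1@1 c2@4, authorship 1..2...
After op 2 (add_cursor(2)): buffer="herhbvc" (len 7), cursors c1@1 c3@2 c2@4, authorship 1..2...
After op 3 (move_right): buffer="herhbvc" (len 7), cursors c1@2 c3@3 c2@5, authorship 1..2...
After op 4 (add_cursor(6)): buffer="herhbvc" (len 7), cursors c1@2 c3@3 c2@5 c4@6, authorship 1..2...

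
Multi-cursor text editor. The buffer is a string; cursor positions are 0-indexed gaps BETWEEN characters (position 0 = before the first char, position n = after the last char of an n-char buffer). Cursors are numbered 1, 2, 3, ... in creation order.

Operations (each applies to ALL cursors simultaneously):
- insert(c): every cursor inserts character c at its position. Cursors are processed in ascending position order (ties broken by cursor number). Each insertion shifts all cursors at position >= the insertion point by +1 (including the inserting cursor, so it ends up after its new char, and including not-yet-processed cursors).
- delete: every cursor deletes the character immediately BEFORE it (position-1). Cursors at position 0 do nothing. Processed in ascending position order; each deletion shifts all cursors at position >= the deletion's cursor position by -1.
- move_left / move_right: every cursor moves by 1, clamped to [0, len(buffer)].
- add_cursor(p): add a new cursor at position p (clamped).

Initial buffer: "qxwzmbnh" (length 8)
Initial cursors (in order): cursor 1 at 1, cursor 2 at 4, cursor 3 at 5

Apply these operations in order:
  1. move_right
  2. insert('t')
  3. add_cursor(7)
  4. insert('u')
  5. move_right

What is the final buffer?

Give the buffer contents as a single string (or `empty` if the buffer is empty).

Answer: qxtuwzmtuubtunh

Derivation:
After op 1 (move_right): buffer="qxwzmbnh" (len 8), cursors c1@2 c2@5 c3@6, authorship ........
After op 2 (insert('t')): buffer="qxtwzmtbtnh" (len 11), cursors c1@3 c2@7 c3@9, authorship ..1...2.3..
After op 3 (add_cursor(7)): buffer="qxtwzmtbtnh" (len 11), cursors c1@3 c2@7 c4@7 c3@9, authorship ..1...2.3..
After op 4 (insert('u')): buffer="qxtuwzmtuubtunh" (len 15), cursors c1@4 c2@10 c4@10 c3@13, authorship ..11...224.33..
After op 5 (move_right): buffer="qxtuwzmtuubtunh" (len 15), cursors c1@5 c2@11 c4@11 c3@14, authorship ..11...224.33..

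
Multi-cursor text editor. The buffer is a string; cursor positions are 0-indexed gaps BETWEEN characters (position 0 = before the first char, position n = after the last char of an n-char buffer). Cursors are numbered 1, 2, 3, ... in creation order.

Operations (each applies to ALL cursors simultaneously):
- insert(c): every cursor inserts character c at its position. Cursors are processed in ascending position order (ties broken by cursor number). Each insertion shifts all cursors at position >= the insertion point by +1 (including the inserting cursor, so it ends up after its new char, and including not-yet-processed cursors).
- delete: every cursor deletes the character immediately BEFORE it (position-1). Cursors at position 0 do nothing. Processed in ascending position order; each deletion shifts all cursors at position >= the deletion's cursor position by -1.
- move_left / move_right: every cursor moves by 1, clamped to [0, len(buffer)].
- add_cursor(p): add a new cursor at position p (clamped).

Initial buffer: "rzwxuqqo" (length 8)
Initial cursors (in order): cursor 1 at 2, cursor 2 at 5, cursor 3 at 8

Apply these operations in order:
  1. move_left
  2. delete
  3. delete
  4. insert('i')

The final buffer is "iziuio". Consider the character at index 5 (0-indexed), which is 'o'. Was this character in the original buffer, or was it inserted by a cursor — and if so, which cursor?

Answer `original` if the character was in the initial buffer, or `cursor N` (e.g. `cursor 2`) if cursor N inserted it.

After op 1 (move_left): buffer="rzwxuqqo" (len 8), cursors c1@1 c2@4 c3@7, authorship ........
After op 2 (delete): buffer="zwuqo" (len 5), cursors c1@0 c2@2 c3@4, authorship .....
After op 3 (delete): buffer="zuo" (len 3), cursors c1@0 c2@1 c3@2, authorship ...
After op 4 (insert('i')): buffer="iziuio" (len 6), cursors c1@1 c2@3 c3@5, authorship 1.2.3.
Authorship (.=original, N=cursor N): 1 . 2 . 3 .
Index 5: author = original

Answer: original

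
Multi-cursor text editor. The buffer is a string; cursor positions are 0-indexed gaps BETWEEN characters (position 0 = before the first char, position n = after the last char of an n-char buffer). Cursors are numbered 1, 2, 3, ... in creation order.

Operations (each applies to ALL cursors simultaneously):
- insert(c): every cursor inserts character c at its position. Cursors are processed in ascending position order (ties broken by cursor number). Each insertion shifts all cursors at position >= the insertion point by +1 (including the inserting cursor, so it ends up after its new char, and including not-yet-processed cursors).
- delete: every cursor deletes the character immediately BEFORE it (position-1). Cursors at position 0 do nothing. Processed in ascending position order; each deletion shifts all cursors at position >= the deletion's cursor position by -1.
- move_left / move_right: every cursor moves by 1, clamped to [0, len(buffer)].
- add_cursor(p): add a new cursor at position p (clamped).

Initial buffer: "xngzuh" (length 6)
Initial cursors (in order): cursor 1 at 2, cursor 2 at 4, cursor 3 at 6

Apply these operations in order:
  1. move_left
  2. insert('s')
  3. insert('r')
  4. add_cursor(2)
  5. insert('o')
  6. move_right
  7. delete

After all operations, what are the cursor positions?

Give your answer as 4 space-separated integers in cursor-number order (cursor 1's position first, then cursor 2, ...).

Answer: 4 8 12 3

Derivation:
After op 1 (move_left): buffer="xngzuh" (len 6), cursors c1@1 c2@3 c3@5, authorship ......
After op 2 (insert('s')): buffer="xsngszush" (len 9), cursors c1@2 c2@5 c3@8, authorship .1..2..3.
After op 3 (insert('r')): buffer="xsrngsrzusrh" (len 12), cursors c1@3 c2@7 c3@11, authorship .11..22..33.
After op 4 (add_cursor(2)): buffer="xsrngsrzusrh" (len 12), cursors c4@2 c1@3 c2@7 c3@11, authorship .11..22..33.
After op 5 (insert('o')): buffer="xsorongsrozusroh" (len 16), cursors c4@3 c1@5 c2@10 c3@15, authorship .1411..222..333.
After op 6 (move_right): buffer="xsorongsrozusroh" (len 16), cursors c4@4 c1@6 c2@11 c3@16, authorship .1411..222..333.
After op 7 (delete): buffer="xsoogsrousro" (len 12), cursors c4@3 c1@4 c2@8 c3@12, authorship .141.222.333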